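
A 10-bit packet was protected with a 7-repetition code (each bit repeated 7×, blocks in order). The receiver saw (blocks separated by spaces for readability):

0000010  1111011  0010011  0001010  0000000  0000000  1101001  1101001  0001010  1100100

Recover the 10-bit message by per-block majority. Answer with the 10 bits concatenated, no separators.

Block 1 (0000010): 1 one → 0
Block 2 (1111011): 6 ones → 1
Block 3 (0010011): 3 ones → 0
Block 4 (0001010): 2 ones → 0
Block 5 (0000000): 0 ones → 0
Block 6 (0000000): 0 ones → 0
Block 7 (1101001): 4 ones → 1
Block 8 (1101001): 4 ones → 1
Block 9 (0001010): 2 ones → 0
Block 10 (1100100): 3 ones → 0

0100001100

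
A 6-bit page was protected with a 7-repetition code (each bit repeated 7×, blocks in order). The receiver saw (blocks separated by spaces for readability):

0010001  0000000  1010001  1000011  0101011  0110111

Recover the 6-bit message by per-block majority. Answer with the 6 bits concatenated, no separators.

Block 1 (0010001): 2 ones → 0
Block 2 (0000000): 0 ones → 0
Block 3 (1010001): 3 ones → 0
Block 4 (1000011): 3 ones → 0
Block 5 (0101011): 4 ones → 1
Block 6 (0110111): 5 ones → 1

000011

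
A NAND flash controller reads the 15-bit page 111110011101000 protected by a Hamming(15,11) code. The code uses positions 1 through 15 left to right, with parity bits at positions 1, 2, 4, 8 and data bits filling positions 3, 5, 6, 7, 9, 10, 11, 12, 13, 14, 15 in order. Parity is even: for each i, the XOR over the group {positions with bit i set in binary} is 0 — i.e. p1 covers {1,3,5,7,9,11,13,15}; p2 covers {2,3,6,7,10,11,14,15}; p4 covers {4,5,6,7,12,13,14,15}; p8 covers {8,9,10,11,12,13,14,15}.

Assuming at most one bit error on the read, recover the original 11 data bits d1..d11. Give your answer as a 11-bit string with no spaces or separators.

11101101000

s1 (pos 1,3,5,7,9,11,13,15): 1⊕1⊕1⊕0⊕1⊕0⊕0⊕0 = 0
s2 (pos 2,3,6,7,10,11,14,15): 1⊕1⊕0⊕0⊕1⊕0⊕0⊕0 = 1
s4 (pos 4,5,6,7,12,13,14,15): 1⊕1⊕0⊕0⊕1⊕0⊕0⊕0 = 1
s8 (pos 8,9,10,11,12,13,14,15): 1⊕1⊕1⊕0⊕1⊕0⊕0⊕0 = 0
Syndrome s8…s1 = 0110 → error at position 6.
Flip position 6: 111110011101000 → 111111011101000
Read data bits from positions 3,5,6,7,9,10,11,12,13,14,15: 11101101000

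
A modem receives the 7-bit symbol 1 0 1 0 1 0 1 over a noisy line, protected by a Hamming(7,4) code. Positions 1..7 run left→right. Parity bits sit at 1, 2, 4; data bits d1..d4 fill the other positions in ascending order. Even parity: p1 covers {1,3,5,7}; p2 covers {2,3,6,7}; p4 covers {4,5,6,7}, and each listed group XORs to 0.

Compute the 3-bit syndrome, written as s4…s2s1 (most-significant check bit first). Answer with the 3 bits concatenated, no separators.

000

s1 (pos 1,3,5,7): 1⊕1⊕1⊕1 = 0
s2 (pos 2,3,6,7): 0⊕1⊕0⊕1 = 0
s4 (pos 4,5,6,7): 0⊕1⊕0⊕1 = 0
Syndrome s4…s1 = 000 → no error.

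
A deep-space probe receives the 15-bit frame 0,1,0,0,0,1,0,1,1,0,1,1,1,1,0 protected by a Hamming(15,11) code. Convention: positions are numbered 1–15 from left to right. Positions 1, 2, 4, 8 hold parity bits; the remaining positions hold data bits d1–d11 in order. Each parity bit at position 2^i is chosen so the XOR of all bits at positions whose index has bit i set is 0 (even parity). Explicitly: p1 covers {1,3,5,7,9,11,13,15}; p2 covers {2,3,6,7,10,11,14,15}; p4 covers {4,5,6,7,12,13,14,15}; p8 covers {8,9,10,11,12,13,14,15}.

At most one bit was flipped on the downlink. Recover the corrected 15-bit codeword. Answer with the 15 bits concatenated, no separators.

s1 (pos 1,3,5,7,9,11,13,15): 0⊕0⊕0⊕0⊕1⊕1⊕1⊕0 = 1
s2 (pos 2,3,6,7,10,11,14,15): 1⊕0⊕1⊕0⊕0⊕1⊕1⊕0 = 0
s4 (pos 4,5,6,7,12,13,14,15): 0⊕0⊕1⊕0⊕1⊕1⊕1⊕0 = 0
s8 (pos 8,9,10,11,12,13,14,15): 1⊕1⊕0⊕1⊕1⊕1⊕1⊕0 = 0
Syndrome s8…s1 = 0001 → error at position 1.
Flip position 1: 010001011011110 → 110001011011110

110001011011110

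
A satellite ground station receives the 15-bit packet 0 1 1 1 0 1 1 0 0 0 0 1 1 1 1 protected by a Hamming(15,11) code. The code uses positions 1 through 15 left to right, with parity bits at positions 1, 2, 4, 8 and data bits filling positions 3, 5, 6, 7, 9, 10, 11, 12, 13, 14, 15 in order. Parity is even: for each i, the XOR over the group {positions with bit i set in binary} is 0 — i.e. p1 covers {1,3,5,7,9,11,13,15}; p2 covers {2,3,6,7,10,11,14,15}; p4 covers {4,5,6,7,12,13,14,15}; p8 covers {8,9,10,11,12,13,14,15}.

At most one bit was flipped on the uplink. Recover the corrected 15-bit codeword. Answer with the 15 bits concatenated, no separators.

s1 (pos 1,3,5,7,9,11,13,15): 0⊕1⊕0⊕1⊕0⊕0⊕1⊕1 = 0
s2 (pos 2,3,6,7,10,11,14,15): 1⊕1⊕1⊕1⊕0⊕0⊕1⊕1 = 0
s4 (pos 4,5,6,7,12,13,14,15): 1⊕0⊕1⊕1⊕1⊕1⊕1⊕1 = 1
s8 (pos 8,9,10,11,12,13,14,15): 0⊕0⊕0⊕0⊕1⊕1⊕1⊕1 = 0
Syndrome s8…s1 = 0100 → error at position 4.
Flip position 4: 011101100001111 → 011001100001111

011001100001111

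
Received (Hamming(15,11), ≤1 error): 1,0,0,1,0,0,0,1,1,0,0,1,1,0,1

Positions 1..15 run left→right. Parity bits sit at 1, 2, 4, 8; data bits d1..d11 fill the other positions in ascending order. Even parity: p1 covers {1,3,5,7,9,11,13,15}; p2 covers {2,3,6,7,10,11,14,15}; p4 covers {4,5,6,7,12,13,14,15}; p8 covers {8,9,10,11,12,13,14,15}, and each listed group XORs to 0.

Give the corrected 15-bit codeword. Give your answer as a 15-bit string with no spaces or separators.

s1 (pos 1,3,5,7,9,11,13,15): 1⊕0⊕0⊕0⊕1⊕0⊕1⊕1 = 0
s2 (pos 2,3,6,7,10,11,14,15): 0⊕0⊕0⊕0⊕0⊕0⊕0⊕1 = 1
s4 (pos 4,5,6,7,12,13,14,15): 1⊕0⊕0⊕0⊕1⊕1⊕0⊕1 = 0
s8 (pos 8,9,10,11,12,13,14,15): 1⊕1⊕0⊕0⊕1⊕1⊕0⊕1 = 1
Syndrome s8…s1 = 1010 → error at position 10.
Flip position 10: 100100011001101 → 100100011101101

100100011101101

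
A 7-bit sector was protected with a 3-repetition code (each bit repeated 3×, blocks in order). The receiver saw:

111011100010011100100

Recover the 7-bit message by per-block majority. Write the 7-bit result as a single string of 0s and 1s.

1100100

Block 1 (111): 3 ones → 1
Block 2 (011): 2 ones → 1
Block 3 (100): 1 one → 0
Block 4 (010): 1 one → 0
Block 5 (011): 2 ones → 1
Block 6 (100): 1 one → 0
Block 7 (100): 1 one → 0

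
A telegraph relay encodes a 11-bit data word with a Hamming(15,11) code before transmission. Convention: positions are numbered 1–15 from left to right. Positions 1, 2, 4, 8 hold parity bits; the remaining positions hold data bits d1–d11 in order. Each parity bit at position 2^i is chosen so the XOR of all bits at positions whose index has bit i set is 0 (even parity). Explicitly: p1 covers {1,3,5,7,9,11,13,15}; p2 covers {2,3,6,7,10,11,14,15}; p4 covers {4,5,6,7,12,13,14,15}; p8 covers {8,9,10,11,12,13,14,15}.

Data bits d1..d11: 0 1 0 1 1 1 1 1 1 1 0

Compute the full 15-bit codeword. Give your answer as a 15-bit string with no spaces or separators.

100110101111110

Place data at non-parity positions: p1 p2 0 p4 1 0 1 p8 1 1 1 1 1 1 0
p1 (pos 1,3,5,7,9,11,13,15): XOR of data positions = 0⊕1⊕1⊕1⊕1⊕1⊕0 = 1
p2 (pos 2,3,6,7,10,11,14,15): XOR of data positions = 0⊕0⊕1⊕1⊕1⊕1⊕0 = 0
p4 (pos 4,5,6,7,12,13,14,15): XOR of data positions = 1⊕0⊕1⊕1⊕1⊕1⊕0 = 1
p8 (pos 8,9,10,11,12,13,14,15): XOR of data positions = 1⊕1⊕1⊕1⊕1⊕1⊕0 = 0
Codeword: 100110101111110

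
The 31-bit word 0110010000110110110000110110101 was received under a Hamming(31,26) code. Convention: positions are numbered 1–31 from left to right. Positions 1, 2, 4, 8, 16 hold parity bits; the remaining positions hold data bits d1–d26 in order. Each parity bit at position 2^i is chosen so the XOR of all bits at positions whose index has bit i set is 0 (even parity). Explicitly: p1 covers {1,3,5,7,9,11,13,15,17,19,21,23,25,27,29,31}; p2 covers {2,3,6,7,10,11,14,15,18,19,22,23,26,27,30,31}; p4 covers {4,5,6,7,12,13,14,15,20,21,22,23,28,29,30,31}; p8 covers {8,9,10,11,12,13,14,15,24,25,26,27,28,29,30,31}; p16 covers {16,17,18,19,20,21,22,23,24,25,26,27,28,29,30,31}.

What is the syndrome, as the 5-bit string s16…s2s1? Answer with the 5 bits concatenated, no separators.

01110

s1 (pos 1,3,5,7,9,11,13,15,17,19,21,23,25,27,29,31): 0⊕1⊕0⊕0⊕0⊕1⊕0⊕1⊕1⊕0⊕0⊕1⊕0⊕1⊕1⊕1 = 0
s2 (pos 2,3,6,7,10,11,14,15,18,19,22,23,26,27,30,31): 1⊕1⊕1⊕0⊕0⊕1⊕1⊕1⊕1⊕0⊕0⊕1⊕1⊕1⊕0⊕1 = 1
s4 (pos 4,5,6,7,12,13,14,15,20,21,22,23,28,29,30,31): 0⊕0⊕1⊕0⊕1⊕0⊕1⊕1⊕0⊕0⊕0⊕1⊕0⊕1⊕0⊕1 = 1
s8 (pos 8,9,10,11,12,13,14,15,24,25,26,27,28,29,30,31): 0⊕0⊕0⊕1⊕1⊕0⊕1⊕1⊕1⊕0⊕1⊕1⊕0⊕1⊕0⊕1 = 1
s16 (pos 16,17,18,19,20,21,22,23,24,25,26,27,28,29,30,31): 0⊕1⊕1⊕0⊕0⊕0⊕0⊕1⊕1⊕0⊕1⊕1⊕0⊕1⊕0⊕1 = 0
Syndrome s16…s1 = 01110 → error at position 14.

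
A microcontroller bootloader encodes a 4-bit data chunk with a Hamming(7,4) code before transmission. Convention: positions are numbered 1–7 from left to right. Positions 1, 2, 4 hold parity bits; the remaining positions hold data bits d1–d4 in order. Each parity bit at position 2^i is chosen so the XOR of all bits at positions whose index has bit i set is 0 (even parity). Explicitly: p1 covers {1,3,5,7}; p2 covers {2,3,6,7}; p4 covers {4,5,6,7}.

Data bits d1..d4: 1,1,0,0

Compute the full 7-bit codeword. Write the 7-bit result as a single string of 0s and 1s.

0111100

Place data at non-parity positions: p1 p2 1 p4 1 0 0
p1 (pos 1,3,5,7): XOR of data positions = 1⊕1⊕0 = 0
p2 (pos 2,3,6,7): XOR of data positions = 1⊕0⊕0 = 1
p4 (pos 4,5,6,7): XOR of data positions = 1⊕0⊕0 = 1
Codeword: 0111100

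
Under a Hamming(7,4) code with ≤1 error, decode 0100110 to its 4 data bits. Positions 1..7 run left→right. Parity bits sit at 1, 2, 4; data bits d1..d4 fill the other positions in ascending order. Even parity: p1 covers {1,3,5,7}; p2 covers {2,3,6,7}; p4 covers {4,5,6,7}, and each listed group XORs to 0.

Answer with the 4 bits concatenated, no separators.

0110

s1 (pos 1,3,5,7): 0⊕0⊕1⊕0 = 1
s2 (pos 2,3,6,7): 1⊕0⊕1⊕0 = 0
s4 (pos 4,5,6,7): 0⊕1⊕1⊕0 = 0
Syndrome s4…s1 = 001 → error at position 1.
Flip position 1: 0100110 → 1100110
Read data bits from positions 3,5,6,7: 0110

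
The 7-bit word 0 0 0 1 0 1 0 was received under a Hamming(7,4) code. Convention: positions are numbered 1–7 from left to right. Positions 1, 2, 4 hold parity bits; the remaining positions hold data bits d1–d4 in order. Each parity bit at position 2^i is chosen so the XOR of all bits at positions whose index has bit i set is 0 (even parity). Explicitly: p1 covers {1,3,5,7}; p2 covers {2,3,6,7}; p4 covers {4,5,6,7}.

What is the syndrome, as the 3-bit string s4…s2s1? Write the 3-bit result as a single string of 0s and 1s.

s1 (pos 1,3,5,7): 0⊕0⊕0⊕0 = 0
s2 (pos 2,3,6,7): 0⊕0⊕1⊕0 = 1
s4 (pos 4,5,6,7): 1⊕0⊕1⊕0 = 0
Syndrome s4…s1 = 010 → error at position 2.

010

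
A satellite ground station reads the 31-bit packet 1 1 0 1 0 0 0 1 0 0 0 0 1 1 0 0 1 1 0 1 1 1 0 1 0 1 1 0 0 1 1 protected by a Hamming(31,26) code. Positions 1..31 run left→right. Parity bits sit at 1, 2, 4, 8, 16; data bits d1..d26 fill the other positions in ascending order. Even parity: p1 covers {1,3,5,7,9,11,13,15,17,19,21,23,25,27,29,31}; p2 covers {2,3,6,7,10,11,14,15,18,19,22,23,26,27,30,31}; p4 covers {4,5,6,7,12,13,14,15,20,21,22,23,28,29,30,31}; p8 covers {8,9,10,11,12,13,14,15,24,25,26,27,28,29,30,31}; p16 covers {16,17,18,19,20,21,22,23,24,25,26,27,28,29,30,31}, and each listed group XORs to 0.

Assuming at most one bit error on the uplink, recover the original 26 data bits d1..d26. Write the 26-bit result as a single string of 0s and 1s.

s1 (pos 1,3,5,7,9,11,13,15,17,19,21,23,25,27,29,31): 1⊕0⊕0⊕0⊕0⊕0⊕1⊕0⊕1⊕0⊕1⊕0⊕0⊕1⊕0⊕1 = 0
s2 (pos 2,3,6,7,10,11,14,15,18,19,22,23,26,27,30,31): 1⊕0⊕0⊕0⊕0⊕0⊕1⊕0⊕1⊕0⊕1⊕0⊕1⊕1⊕1⊕1 = 0
s4 (pos 4,5,6,7,12,13,14,15,20,21,22,23,28,29,30,31): 1⊕0⊕0⊕0⊕0⊕1⊕1⊕0⊕1⊕1⊕1⊕0⊕0⊕0⊕1⊕1 = 0
s8 (pos 8,9,10,11,12,13,14,15,24,25,26,27,28,29,30,31): 1⊕0⊕0⊕0⊕0⊕1⊕1⊕0⊕1⊕0⊕1⊕1⊕0⊕0⊕1⊕1 = 0
s16 (pos 16,17,18,19,20,21,22,23,24,25,26,27,28,29,30,31): 0⊕1⊕1⊕0⊕1⊕1⊕1⊕0⊕1⊕0⊕1⊕1⊕0⊕0⊕1⊕1 = 0
Syndrome s16…s1 = 00000 → no error.
Read data bits from positions 3,5,6,7,9,10,11,12,13,14,15,17,18,19,20,21,22,23,24,25,26,27,28,29,30,31: 00000000110110111010110011

00000000110110111010110011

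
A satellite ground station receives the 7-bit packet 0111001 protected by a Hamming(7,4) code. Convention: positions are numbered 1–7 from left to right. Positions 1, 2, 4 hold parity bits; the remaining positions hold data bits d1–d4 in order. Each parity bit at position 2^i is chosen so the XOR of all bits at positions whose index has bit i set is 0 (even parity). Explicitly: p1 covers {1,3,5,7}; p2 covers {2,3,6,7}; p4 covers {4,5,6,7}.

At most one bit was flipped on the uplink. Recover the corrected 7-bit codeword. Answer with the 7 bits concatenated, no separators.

s1 (pos 1,3,5,7): 0⊕1⊕0⊕1 = 0
s2 (pos 2,3,6,7): 1⊕1⊕0⊕1 = 1
s4 (pos 4,5,6,7): 1⊕0⊕0⊕1 = 0
Syndrome s4…s1 = 010 → error at position 2.
Flip position 2: 0111001 → 0011001

0011001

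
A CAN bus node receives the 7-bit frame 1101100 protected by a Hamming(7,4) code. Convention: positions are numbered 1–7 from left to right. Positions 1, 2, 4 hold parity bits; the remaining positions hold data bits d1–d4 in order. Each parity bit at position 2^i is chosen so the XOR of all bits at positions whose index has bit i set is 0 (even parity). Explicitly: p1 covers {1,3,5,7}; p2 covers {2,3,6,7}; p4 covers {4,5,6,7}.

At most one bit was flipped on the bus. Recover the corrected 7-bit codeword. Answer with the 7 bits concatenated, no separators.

s1 (pos 1,3,5,7): 1⊕0⊕1⊕0 = 0
s2 (pos 2,3,6,7): 1⊕0⊕0⊕0 = 1
s4 (pos 4,5,6,7): 1⊕1⊕0⊕0 = 0
Syndrome s4…s1 = 010 → error at position 2.
Flip position 2: 1101100 → 1001100

1001100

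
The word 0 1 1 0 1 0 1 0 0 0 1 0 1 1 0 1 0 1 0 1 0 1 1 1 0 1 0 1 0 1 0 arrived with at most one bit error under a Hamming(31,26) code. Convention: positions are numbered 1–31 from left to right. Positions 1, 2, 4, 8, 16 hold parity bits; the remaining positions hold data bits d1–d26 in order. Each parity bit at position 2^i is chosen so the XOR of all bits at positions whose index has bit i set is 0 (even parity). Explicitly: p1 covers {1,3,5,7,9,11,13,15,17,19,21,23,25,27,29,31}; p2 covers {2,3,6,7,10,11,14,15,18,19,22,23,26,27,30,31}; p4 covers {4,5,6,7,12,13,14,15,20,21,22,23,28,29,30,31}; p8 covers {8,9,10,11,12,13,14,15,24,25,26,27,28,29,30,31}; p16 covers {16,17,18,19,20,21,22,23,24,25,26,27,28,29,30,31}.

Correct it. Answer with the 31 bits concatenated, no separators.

0110101000101101010101110100010

s1 (pos 1,3,5,7,9,11,13,15,17,19,21,23,25,27,29,31): 0⊕1⊕1⊕1⊕0⊕1⊕1⊕0⊕0⊕0⊕0⊕1⊕0⊕0⊕0⊕0 = 0
s2 (pos 2,3,6,7,10,11,14,15,18,19,22,23,26,27,30,31): 1⊕1⊕0⊕1⊕0⊕1⊕1⊕0⊕1⊕0⊕1⊕1⊕1⊕0⊕1⊕0 = 0
s4 (pos 4,5,6,7,12,13,14,15,20,21,22,23,28,29,30,31): 0⊕1⊕0⊕1⊕0⊕1⊕1⊕0⊕1⊕0⊕1⊕1⊕1⊕0⊕1⊕0 = 1
s8 (pos 8,9,10,11,12,13,14,15,24,25,26,27,28,29,30,31): 0⊕0⊕0⊕1⊕0⊕1⊕1⊕0⊕1⊕0⊕1⊕0⊕1⊕0⊕1⊕0 = 1
s16 (pos 16,17,18,19,20,21,22,23,24,25,26,27,28,29,30,31): 1⊕0⊕1⊕0⊕1⊕0⊕1⊕1⊕1⊕0⊕1⊕0⊕1⊕0⊕1⊕0 = 1
Syndrome s16…s1 = 11100 → error at position 28.
Flip position 28: 0110101000101101010101110101010 → 0110101000101101010101110100010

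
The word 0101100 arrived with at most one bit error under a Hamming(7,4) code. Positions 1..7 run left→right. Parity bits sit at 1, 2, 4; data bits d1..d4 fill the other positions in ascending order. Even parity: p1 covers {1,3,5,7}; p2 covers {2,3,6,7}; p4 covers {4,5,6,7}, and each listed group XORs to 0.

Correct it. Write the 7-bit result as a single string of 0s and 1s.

0111100

s1 (pos 1,3,5,7): 0⊕0⊕1⊕0 = 1
s2 (pos 2,3,6,7): 1⊕0⊕0⊕0 = 1
s4 (pos 4,5,6,7): 1⊕1⊕0⊕0 = 0
Syndrome s4…s1 = 011 → error at position 3.
Flip position 3: 0101100 → 0111100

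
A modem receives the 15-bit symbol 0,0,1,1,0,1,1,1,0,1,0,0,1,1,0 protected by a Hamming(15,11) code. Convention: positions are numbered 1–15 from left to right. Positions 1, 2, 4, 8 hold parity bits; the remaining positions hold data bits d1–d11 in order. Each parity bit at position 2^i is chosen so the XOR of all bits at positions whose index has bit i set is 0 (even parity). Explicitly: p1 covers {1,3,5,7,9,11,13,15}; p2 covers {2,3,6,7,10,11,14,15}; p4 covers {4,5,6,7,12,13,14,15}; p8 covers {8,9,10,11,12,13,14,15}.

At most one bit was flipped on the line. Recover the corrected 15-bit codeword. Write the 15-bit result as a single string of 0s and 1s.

s1 (pos 1,3,5,7,9,11,13,15): 0⊕1⊕0⊕1⊕0⊕0⊕1⊕0 = 1
s2 (pos 2,3,6,7,10,11,14,15): 0⊕1⊕1⊕1⊕1⊕0⊕1⊕0 = 1
s4 (pos 4,5,6,7,12,13,14,15): 1⊕0⊕1⊕1⊕0⊕1⊕1⊕0 = 1
s8 (pos 8,9,10,11,12,13,14,15): 1⊕0⊕1⊕0⊕0⊕1⊕1⊕0 = 0
Syndrome s8…s1 = 0111 → error at position 7.
Flip position 7: 001101110100110 → 001101010100110

001101010100110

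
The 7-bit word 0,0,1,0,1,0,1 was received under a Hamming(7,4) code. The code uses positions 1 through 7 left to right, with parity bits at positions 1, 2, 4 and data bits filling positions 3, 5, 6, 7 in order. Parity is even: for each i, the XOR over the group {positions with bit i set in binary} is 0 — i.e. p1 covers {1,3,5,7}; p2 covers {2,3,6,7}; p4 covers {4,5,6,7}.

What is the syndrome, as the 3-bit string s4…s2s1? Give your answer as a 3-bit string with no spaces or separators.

001

s1 (pos 1,3,5,7): 0⊕1⊕1⊕1 = 1
s2 (pos 2,3,6,7): 0⊕1⊕0⊕1 = 0
s4 (pos 4,5,6,7): 0⊕1⊕0⊕1 = 0
Syndrome s4…s1 = 001 → error at position 1.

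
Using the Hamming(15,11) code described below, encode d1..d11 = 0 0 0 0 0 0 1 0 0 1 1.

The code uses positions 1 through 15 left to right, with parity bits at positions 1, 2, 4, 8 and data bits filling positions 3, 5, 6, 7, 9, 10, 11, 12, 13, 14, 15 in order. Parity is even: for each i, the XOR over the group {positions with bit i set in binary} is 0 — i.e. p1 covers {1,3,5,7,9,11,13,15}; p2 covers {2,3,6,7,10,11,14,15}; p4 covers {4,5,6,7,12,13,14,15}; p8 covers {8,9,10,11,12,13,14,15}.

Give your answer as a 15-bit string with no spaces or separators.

Place data at non-parity positions: p1 p2 0 p4 0 0 0 p8 0 0 1 0 0 1 1
p1 (pos 1,3,5,7,9,11,13,15): XOR of data positions = 0⊕0⊕0⊕0⊕1⊕0⊕1 = 0
p2 (pos 2,3,6,7,10,11,14,15): XOR of data positions = 0⊕0⊕0⊕0⊕1⊕1⊕1 = 1
p4 (pos 4,5,6,7,12,13,14,15): XOR of data positions = 0⊕0⊕0⊕0⊕0⊕1⊕1 = 0
p8 (pos 8,9,10,11,12,13,14,15): XOR of data positions = 0⊕0⊕1⊕0⊕0⊕1⊕1 = 1
Codeword: 010000010010011

010000010010011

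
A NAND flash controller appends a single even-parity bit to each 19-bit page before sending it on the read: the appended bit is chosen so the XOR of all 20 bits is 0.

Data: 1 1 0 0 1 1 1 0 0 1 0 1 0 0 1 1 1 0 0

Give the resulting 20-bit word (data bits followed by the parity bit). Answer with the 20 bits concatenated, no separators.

11001110010100111000

XOR of the 19 data bits: 1⊕1⊕0⊕0⊕1⊕1⊕1⊕0⊕0⊕1⊕0⊕1⊕0⊕0⊕1⊕1⊕1⊕0⊕0 = 0
Parity bit = 0 (so all 20 bits XOR to 0).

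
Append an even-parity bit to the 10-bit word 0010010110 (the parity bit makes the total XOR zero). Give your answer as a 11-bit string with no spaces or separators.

XOR of the 10 data bits: 0⊕0⊕1⊕0⊕0⊕1⊕0⊕1⊕1⊕0 = 0
Parity bit = 0 (so all 11 bits XOR to 0).

00100101100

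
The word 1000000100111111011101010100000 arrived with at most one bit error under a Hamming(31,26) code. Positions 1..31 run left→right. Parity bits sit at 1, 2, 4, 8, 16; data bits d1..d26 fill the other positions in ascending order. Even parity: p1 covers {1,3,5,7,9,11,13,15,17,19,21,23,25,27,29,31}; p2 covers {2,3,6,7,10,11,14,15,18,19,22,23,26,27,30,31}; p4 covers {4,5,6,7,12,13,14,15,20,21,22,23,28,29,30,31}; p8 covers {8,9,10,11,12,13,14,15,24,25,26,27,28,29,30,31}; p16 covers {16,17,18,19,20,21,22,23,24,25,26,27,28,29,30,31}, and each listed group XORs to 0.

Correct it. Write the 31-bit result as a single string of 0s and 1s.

1000000100111111010101010100000

s1 (pos 1,3,5,7,9,11,13,15,17,19,21,23,25,27,29,31): 1⊕0⊕0⊕0⊕0⊕1⊕1⊕1⊕0⊕1⊕0⊕0⊕0⊕0⊕0⊕0 = 1
s2 (pos 2,3,6,7,10,11,14,15,18,19,22,23,26,27,30,31): 0⊕0⊕0⊕0⊕0⊕1⊕1⊕1⊕1⊕1⊕1⊕0⊕1⊕0⊕0⊕0 = 1
s4 (pos 4,5,6,7,12,13,14,15,20,21,22,23,28,29,30,31): 0⊕0⊕0⊕0⊕1⊕1⊕1⊕1⊕1⊕0⊕1⊕0⊕0⊕0⊕0⊕0 = 0
s8 (pos 8,9,10,11,12,13,14,15,24,25,26,27,28,29,30,31): 1⊕0⊕0⊕1⊕1⊕1⊕1⊕1⊕1⊕0⊕1⊕0⊕0⊕0⊕0⊕0 = 0
s16 (pos 16,17,18,19,20,21,22,23,24,25,26,27,28,29,30,31): 1⊕0⊕1⊕1⊕1⊕0⊕1⊕0⊕1⊕0⊕1⊕0⊕0⊕0⊕0⊕0 = 1
Syndrome s16…s1 = 10011 → error at position 19.
Flip position 19: 1000000100111111011101010100000 → 1000000100111111010101010100000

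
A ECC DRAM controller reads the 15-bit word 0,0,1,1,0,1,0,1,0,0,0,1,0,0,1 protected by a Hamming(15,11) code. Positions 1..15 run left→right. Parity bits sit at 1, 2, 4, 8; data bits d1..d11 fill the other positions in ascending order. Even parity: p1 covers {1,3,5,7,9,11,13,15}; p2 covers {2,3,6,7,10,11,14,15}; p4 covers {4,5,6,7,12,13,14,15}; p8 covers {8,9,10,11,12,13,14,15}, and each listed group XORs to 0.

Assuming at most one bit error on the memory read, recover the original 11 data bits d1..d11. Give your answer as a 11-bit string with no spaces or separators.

s1 (pos 1,3,5,7,9,11,13,15): 0⊕1⊕0⊕0⊕0⊕0⊕0⊕1 = 0
s2 (pos 2,3,6,7,10,11,14,15): 0⊕1⊕1⊕0⊕0⊕0⊕0⊕1 = 1
s4 (pos 4,5,6,7,12,13,14,15): 1⊕0⊕1⊕0⊕1⊕0⊕0⊕1 = 0
s8 (pos 8,9,10,11,12,13,14,15): 1⊕0⊕0⊕0⊕1⊕0⊕0⊕1 = 1
Syndrome s8…s1 = 1010 → error at position 10.
Flip position 10: 001101010001001 → 001101010101001
Read data bits from positions 3,5,6,7,9,10,11,12,13,14,15: 10100101001

10100101001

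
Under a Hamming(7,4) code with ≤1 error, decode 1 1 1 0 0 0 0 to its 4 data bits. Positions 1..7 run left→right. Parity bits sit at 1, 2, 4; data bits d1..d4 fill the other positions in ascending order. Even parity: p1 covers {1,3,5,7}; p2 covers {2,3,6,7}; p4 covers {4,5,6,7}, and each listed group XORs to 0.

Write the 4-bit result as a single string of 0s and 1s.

1000

s1 (pos 1,3,5,7): 1⊕1⊕0⊕0 = 0
s2 (pos 2,3,6,7): 1⊕1⊕0⊕0 = 0
s4 (pos 4,5,6,7): 0⊕0⊕0⊕0 = 0
Syndrome s4…s1 = 000 → no error.
Read data bits from positions 3,5,6,7: 1000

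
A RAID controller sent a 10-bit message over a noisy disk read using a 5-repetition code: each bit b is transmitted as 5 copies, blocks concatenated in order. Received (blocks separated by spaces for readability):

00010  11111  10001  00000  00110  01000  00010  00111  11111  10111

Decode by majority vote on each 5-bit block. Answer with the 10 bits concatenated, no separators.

0100000111

Block 1 (00010): 1 one → 0
Block 2 (11111): 5 ones → 1
Block 3 (10001): 2 ones → 0
Block 4 (00000): 0 ones → 0
Block 5 (00110): 2 ones → 0
Block 6 (01000): 1 one → 0
Block 7 (00010): 1 one → 0
Block 8 (00111): 3 ones → 1
Block 9 (11111): 5 ones → 1
Block 10 (10111): 4 ones → 1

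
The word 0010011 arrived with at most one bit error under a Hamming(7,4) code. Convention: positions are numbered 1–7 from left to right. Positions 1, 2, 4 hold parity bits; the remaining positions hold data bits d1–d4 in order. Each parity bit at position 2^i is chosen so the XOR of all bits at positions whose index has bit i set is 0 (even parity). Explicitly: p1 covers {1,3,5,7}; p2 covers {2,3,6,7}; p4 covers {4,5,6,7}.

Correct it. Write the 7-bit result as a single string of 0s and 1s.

0110011

s1 (pos 1,3,5,7): 0⊕1⊕0⊕1 = 0
s2 (pos 2,3,6,7): 0⊕1⊕1⊕1 = 1
s4 (pos 4,5,6,7): 0⊕0⊕1⊕1 = 0
Syndrome s4…s1 = 010 → error at position 2.
Flip position 2: 0010011 → 0110011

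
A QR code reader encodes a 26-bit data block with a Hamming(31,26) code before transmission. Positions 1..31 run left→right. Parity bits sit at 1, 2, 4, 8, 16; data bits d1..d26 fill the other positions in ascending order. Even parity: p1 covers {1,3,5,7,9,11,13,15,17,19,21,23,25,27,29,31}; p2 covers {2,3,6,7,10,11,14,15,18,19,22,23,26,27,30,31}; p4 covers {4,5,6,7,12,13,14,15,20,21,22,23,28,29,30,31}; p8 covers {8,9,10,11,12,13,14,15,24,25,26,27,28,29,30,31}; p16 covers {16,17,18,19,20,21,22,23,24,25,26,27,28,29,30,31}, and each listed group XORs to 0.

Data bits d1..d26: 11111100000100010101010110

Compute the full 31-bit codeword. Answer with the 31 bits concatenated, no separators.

Place data at non-parity positions: p1 p2 1 p4 1 1 1 p8 1 1 0 0 0 0 0 p16 1 0 0 0 1 0 1 0 1 0 1 0 1 1 0
p1 (pos 1,3,5,7,9,11,13,15,17,19,21,23,25,27,29,31): XOR of data positions = 1⊕1⊕1⊕1⊕0⊕0⊕0⊕1⊕0⊕1⊕1⊕1⊕1⊕1⊕0 = 0
p2 (pos 2,3,6,7,10,11,14,15,18,19,22,23,26,27,30,31): XOR of data positions = 1⊕1⊕1⊕1⊕0⊕0⊕0⊕0⊕0⊕0⊕1⊕0⊕1⊕1⊕0 = 1
p4 (pos 4,5,6,7,12,13,14,15,20,21,22,23,28,29,30,31): XOR of data positions = 1⊕1⊕1⊕0⊕0⊕0⊕0⊕0⊕1⊕0⊕1⊕0⊕1⊕1⊕0 = 1
p8 (pos 8,9,10,11,12,13,14,15,24,25,26,27,28,29,30,31): XOR of data positions = 1⊕1⊕0⊕0⊕0⊕0⊕0⊕0⊕1⊕0⊕1⊕0⊕1⊕1⊕0 = 0
p16 (pos 16,17,18,19,20,21,22,23,24,25,26,27,28,29,30,31): XOR of data positions = 1⊕0⊕0⊕0⊕1⊕0⊕1⊕0⊕1⊕0⊕1⊕0⊕1⊕1⊕0 = 1
Codeword: 0111111011000001100010101010110

0111111011000001100010101010110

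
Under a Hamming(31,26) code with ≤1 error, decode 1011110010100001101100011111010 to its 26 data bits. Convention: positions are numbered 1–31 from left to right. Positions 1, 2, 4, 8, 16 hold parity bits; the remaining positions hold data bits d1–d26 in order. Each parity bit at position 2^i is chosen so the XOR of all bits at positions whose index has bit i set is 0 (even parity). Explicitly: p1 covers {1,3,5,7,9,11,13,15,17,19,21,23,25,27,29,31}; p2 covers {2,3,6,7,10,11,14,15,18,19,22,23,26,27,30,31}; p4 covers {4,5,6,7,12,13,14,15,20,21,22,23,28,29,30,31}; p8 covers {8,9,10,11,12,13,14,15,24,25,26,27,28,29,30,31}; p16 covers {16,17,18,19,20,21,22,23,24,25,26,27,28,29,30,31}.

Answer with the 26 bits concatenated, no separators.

01101010000101100011111010

s1 (pos 1,3,5,7,9,11,13,15,17,19,21,23,25,27,29,31): 1⊕1⊕1⊕0⊕1⊕1⊕0⊕0⊕1⊕1⊕0⊕0⊕1⊕1⊕0⊕0 = 1
s2 (pos 2,3,6,7,10,11,14,15,18,19,22,23,26,27,30,31): 0⊕1⊕1⊕0⊕0⊕1⊕0⊕0⊕0⊕1⊕0⊕0⊕1⊕1⊕1⊕0 = 1
s4 (pos 4,5,6,7,12,13,14,15,20,21,22,23,28,29,30,31): 1⊕1⊕1⊕0⊕0⊕0⊕0⊕0⊕1⊕0⊕0⊕0⊕1⊕0⊕1⊕0 = 0
s8 (pos 8,9,10,11,12,13,14,15,24,25,26,27,28,29,30,31): 0⊕1⊕0⊕1⊕0⊕0⊕0⊕0⊕1⊕1⊕1⊕1⊕1⊕0⊕1⊕0 = 0
s16 (pos 16,17,18,19,20,21,22,23,24,25,26,27,28,29,30,31): 1⊕1⊕0⊕1⊕1⊕0⊕0⊕0⊕1⊕1⊕1⊕1⊕1⊕0⊕1⊕0 = 0
Syndrome s16…s1 = 00011 → error at position 3.
Flip position 3: 1011110010100001101100011111010 → 1001110010100001101100011111010
Read data bits from positions 3,5,6,7,9,10,11,12,13,14,15,17,18,19,20,21,22,23,24,25,26,27,28,29,30,31: 01101010000101100011111010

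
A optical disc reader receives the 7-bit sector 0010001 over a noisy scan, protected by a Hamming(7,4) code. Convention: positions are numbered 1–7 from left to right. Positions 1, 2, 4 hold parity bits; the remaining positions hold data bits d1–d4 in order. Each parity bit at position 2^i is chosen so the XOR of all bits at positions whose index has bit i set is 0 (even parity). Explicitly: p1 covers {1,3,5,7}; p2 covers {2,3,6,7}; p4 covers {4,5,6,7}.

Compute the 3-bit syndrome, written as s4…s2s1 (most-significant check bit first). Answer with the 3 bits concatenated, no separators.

100

s1 (pos 1,3,5,7): 0⊕1⊕0⊕1 = 0
s2 (pos 2,3,6,7): 0⊕1⊕0⊕1 = 0
s4 (pos 4,5,6,7): 0⊕0⊕0⊕1 = 1
Syndrome s4…s1 = 100 → error at position 4.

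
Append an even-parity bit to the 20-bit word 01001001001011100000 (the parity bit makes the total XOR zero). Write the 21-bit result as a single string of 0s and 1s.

XOR of the 20 data bits: 0⊕1⊕0⊕0⊕1⊕0⊕0⊕1⊕0⊕0⊕1⊕0⊕1⊕1⊕1⊕0⊕0⊕0⊕0⊕0 = 1
Parity bit = 1 (so all 21 bits XOR to 0).

010010010010111000001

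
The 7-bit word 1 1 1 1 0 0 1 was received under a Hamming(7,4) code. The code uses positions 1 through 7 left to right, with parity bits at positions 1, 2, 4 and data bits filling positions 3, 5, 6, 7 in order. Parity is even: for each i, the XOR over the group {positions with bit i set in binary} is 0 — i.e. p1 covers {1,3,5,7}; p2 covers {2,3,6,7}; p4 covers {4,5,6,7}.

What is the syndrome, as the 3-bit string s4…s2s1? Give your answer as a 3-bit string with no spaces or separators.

s1 (pos 1,3,5,7): 1⊕1⊕0⊕1 = 1
s2 (pos 2,3,6,7): 1⊕1⊕0⊕1 = 1
s4 (pos 4,5,6,7): 1⊕0⊕0⊕1 = 0
Syndrome s4…s1 = 011 → error at position 3.

011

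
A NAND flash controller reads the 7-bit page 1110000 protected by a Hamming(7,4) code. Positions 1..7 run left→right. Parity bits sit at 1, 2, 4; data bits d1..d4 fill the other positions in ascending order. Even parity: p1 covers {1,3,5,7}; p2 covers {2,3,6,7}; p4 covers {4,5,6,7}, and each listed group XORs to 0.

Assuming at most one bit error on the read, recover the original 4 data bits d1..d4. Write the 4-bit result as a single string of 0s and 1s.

1000

s1 (pos 1,3,5,7): 1⊕1⊕0⊕0 = 0
s2 (pos 2,3,6,7): 1⊕1⊕0⊕0 = 0
s4 (pos 4,5,6,7): 0⊕0⊕0⊕0 = 0
Syndrome s4…s1 = 000 → no error.
Read data bits from positions 3,5,6,7: 1000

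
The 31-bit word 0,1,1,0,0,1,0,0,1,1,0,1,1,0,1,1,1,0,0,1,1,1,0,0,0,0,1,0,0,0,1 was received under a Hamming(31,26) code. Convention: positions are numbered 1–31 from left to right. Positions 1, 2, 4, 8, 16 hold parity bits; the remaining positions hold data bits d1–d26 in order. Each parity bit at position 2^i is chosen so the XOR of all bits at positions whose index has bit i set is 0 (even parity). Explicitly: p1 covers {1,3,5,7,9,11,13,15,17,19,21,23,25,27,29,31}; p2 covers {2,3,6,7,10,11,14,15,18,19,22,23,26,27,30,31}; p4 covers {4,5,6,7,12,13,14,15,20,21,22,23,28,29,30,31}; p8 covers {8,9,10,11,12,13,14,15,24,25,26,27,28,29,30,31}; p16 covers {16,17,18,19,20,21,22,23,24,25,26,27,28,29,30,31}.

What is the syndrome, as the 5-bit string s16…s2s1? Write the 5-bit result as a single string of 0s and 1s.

s1 (pos 1,3,5,7,9,11,13,15,17,19,21,23,25,27,29,31): 0⊕1⊕0⊕0⊕1⊕0⊕1⊕1⊕1⊕0⊕1⊕0⊕0⊕1⊕0⊕1 = 0
s2 (pos 2,3,6,7,10,11,14,15,18,19,22,23,26,27,30,31): 1⊕1⊕1⊕0⊕1⊕0⊕0⊕1⊕0⊕0⊕1⊕0⊕0⊕1⊕0⊕1 = 0
s4 (pos 4,5,6,7,12,13,14,15,20,21,22,23,28,29,30,31): 0⊕0⊕1⊕0⊕1⊕1⊕0⊕1⊕1⊕1⊕1⊕0⊕0⊕0⊕0⊕1 = 0
s8 (pos 8,9,10,11,12,13,14,15,24,25,26,27,28,29,30,31): 0⊕1⊕1⊕0⊕1⊕1⊕0⊕1⊕0⊕0⊕0⊕1⊕0⊕0⊕0⊕1 = 1
s16 (pos 16,17,18,19,20,21,22,23,24,25,26,27,28,29,30,31): 1⊕1⊕0⊕0⊕1⊕1⊕1⊕0⊕0⊕0⊕0⊕1⊕0⊕0⊕0⊕1 = 1
Syndrome s16…s1 = 11000 → error at position 24.

11000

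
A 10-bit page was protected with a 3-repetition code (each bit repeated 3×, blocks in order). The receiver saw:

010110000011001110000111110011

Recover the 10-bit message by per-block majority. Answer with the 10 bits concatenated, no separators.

0101010111

Block 1 (010): 1 one → 0
Block 2 (110): 2 ones → 1
Block 3 (000): 0 ones → 0
Block 4 (011): 2 ones → 1
Block 5 (001): 1 one → 0
Block 6 (110): 2 ones → 1
Block 7 (000): 0 ones → 0
Block 8 (111): 3 ones → 1
Block 9 (110): 2 ones → 1
Block 10 (011): 2 ones → 1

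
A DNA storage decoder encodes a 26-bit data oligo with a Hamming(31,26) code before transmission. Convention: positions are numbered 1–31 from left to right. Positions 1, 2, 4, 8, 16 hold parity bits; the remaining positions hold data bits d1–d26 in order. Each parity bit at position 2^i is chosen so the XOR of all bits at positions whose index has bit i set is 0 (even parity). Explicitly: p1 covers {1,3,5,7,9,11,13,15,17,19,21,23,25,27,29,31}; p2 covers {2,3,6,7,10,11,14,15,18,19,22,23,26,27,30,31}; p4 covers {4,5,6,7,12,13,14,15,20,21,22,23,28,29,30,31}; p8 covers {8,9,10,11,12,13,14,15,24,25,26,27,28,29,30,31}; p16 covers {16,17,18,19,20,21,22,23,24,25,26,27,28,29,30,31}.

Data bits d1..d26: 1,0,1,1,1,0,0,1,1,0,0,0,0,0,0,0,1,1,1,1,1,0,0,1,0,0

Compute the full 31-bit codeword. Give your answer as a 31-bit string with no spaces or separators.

Place data at non-parity positions: p1 p2 1 p4 0 1 1 p8 1 0 0 1 1 0 0 p16 0 0 0 0 0 1 1 1 1 1 0 0 1 0 0
p1 (pos 1,3,5,7,9,11,13,15,17,19,21,23,25,27,29,31): XOR of data positions = 1⊕0⊕1⊕1⊕0⊕1⊕0⊕0⊕0⊕0⊕1⊕1⊕0⊕1⊕0 = 1
p2 (pos 2,3,6,7,10,11,14,15,18,19,22,23,26,27,30,31): XOR of data positions = 1⊕1⊕1⊕0⊕0⊕0⊕0⊕0⊕0⊕1⊕1⊕1⊕0⊕0⊕0 = 0
p4 (pos 4,5,6,7,12,13,14,15,20,21,22,23,28,29,30,31): XOR of data positions = 0⊕1⊕1⊕1⊕1⊕0⊕0⊕0⊕0⊕1⊕1⊕0⊕1⊕0⊕0 = 1
p8 (pos 8,9,10,11,12,13,14,15,24,25,26,27,28,29,30,31): XOR of data positions = 1⊕0⊕0⊕1⊕1⊕0⊕0⊕1⊕1⊕1⊕0⊕0⊕1⊕0⊕0 = 1
p16 (pos 16,17,18,19,20,21,22,23,24,25,26,27,28,29,30,31): XOR of data positions = 0⊕0⊕0⊕0⊕0⊕1⊕1⊕1⊕1⊕1⊕0⊕0⊕1⊕0⊕0 = 0
Codeword: 1011011110011000000001111100100

1011011110011000000001111100100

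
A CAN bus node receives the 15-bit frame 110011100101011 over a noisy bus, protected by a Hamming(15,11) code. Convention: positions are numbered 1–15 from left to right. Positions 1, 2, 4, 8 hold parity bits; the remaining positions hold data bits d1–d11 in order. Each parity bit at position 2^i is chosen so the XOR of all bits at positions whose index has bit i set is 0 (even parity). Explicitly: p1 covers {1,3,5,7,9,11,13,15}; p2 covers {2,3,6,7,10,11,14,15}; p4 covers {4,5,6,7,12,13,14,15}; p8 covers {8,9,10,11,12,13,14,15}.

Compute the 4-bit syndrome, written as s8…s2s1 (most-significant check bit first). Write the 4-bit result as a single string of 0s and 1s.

s1 (pos 1,3,5,7,9,11,13,15): 1⊕0⊕1⊕1⊕0⊕0⊕0⊕1 = 0
s2 (pos 2,3,6,7,10,11,14,15): 1⊕0⊕1⊕1⊕1⊕0⊕1⊕1 = 0
s4 (pos 4,5,6,7,12,13,14,15): 0⊕1⊕1⊕1⊕1⊕0⊕1⊕1 = 0
s8 (pos 8,9,10,11,12,13,14,15): 0⊕0⊕1⊕0⊕1⊕0⊕1⊕1 = 0
Syndrome s8…s1 = 0000 → no error.

0000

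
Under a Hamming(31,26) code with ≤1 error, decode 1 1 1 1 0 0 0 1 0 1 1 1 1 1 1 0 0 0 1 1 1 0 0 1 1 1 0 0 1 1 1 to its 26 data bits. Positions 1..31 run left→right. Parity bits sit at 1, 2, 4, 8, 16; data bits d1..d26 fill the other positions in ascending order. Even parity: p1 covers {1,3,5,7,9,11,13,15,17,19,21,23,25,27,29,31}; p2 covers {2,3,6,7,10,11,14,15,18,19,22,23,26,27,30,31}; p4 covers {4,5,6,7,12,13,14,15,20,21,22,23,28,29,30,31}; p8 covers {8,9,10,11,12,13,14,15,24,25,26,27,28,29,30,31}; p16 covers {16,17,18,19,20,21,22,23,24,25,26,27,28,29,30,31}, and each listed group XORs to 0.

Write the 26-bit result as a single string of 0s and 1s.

s1 (pos 1,3,5,7,9,11,13,15,17,19,21,23,25,27,29,31): 1⊕1⊕0⊕0⊕0⊕1⊕1⊕1⊕0⊕1⊕1⊕0⊕1⊕0⊕1⊕1 = 0
s2 (pos 2,3,6,7,10,11,14,15,18,19,22,23,26,27,30,31): 1⊕1⊕0⊕0⊕1⊕1⊕1⊕1⊕0⊕1⊕0⊕0⊕1⊕0⊕1⊕1 = 0
s4 (pos 4,5,6,7,12,13,14,15,20,21,22,23,28,29,30,31): 1⊕0⊕0⊕0⊕1⊕1⊕1⊕1⊕1⊕1⊕0⊕0⊕0⊕1⊕1⊕1 = 0
s8 (pos 8,9,10,11,12,13,14,15,24,25,26,27,28,29,30,31): 1⊕0⊕1⊕1⊕1⊕1⊕1⊕1⊕1⊕1⊕1⊕0⊕0⊕1⊕1⊕1 = 1
s16 (pos 16,17,18,19,20,21,22,23,24,25,26,27,28,29,30,31): 0⊕0⊕0⊕1⊕1⊕1⊕0⊕0⊕1⊕1⊕1⊕0⊕0⊕1⊕1⊕1 = 1
Syndrome s16…s1 = 11000 → error at position 24.
Flip position 24: 1111000101111110001110011100111 → 1111000101111110001110001100111
Read data bits from positions 3,5,6,7,9,10,11,12,13,14,15,17,18,19,20,21,22,23,24,25,26,27,28,29,30,31: 10000111111001110001100111

10000111111001110001100111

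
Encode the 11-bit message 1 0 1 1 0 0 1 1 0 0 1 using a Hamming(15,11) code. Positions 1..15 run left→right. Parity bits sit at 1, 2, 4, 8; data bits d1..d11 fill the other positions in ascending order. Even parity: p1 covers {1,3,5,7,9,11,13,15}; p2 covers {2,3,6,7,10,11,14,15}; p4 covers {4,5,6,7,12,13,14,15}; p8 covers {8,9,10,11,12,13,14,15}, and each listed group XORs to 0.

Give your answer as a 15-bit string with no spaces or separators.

Place data at non-parity positions: p1 p2 1 p4 0 1 1 p8 0 0 1 1 0 0 1
p1 (pos 1,3,5,7,9,11,13,15): XOR of data positions = 1⊕0⊕1⊕0⊕1⊕0⊕1 = 0
p2 (pos 2,3,6,7,10,11,14,15): XOR of data positions = 1⊕1⊕1⊕0⊕1⊕0⊕1 = 1
p4 (pos 4,5,6,7,12,13,14,15): XOR of data positions = 0⊕1⊕1⊕1⊕0⊕0⊕1 = 0
p8 (pos 8,9,10,11,12,13,14,15): XOR of data positions = 0⊕0⊕1⊕1⊕0⊕0⊕1 = 1
Codeword: 011001110011001

011001110011001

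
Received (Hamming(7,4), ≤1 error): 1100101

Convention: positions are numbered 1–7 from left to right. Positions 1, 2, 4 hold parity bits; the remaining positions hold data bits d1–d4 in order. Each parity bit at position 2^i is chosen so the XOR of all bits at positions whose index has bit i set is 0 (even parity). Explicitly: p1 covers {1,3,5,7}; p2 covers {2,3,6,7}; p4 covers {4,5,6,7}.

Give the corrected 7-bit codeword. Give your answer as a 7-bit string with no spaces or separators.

0100101

s1 (pos 1,3,5,7): 1⊕0⊕1⊕1 = 1
s2 (pos 2,3,6,7): 1⊕0⊕0⊕1 = 0
s4 (pos 4,5,6,7): 0⊕1⊕0⊕1 = 0
Syndrome s4…s1 = 001 → error at position 1.
Flip position 1: 1100101 → 0100101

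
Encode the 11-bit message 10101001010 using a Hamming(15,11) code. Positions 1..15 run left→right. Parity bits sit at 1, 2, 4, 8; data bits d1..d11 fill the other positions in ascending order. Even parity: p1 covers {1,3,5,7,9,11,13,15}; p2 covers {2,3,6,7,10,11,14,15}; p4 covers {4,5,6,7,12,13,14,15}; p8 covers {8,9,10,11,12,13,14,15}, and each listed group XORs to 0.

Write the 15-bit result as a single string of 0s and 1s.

Place data at non-parity positions: p1 p2 1 p4 0 1 0 p8 1 0 0 1 0 1 0
p1 (pos 1,3,5,7,9,11,13,15): XOR of data positions = 1⊕0⊕0⊕1⊕0⊕0⊕0 = 0
p2 (pos 2,3,6,7,10,11,14,15): XOR of data positions = 1⊕1⊕0⊕0⊕0⊕1⊕0 = 1
p4 (pos 4,5,6,7,12,13,14,15): XOR of data positions = 0⊕1⊕0⊕1⊕0⊕1⊕0 = 1
p8 (pos 8,9,10,11,12,13,14,15): XOR of data positions = 1⊕0⊕0⊕1⊕0⊕1⊕0 = 1
Codeword: 011101011001010

011101011001010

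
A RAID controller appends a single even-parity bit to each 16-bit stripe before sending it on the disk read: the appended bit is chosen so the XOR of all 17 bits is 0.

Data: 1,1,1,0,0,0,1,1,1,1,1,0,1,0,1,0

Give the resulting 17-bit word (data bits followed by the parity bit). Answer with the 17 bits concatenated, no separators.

XOR of the 16 data bits: 1⊕1⊕1⊕0⊕0⊕0⊕1⊕1⊕1⊕1⊕1⊕0⊕1⊕0⊕1⊕0 = 0
Parity bit = 0 (so all 17 bits XOR to 0).

11100011111010100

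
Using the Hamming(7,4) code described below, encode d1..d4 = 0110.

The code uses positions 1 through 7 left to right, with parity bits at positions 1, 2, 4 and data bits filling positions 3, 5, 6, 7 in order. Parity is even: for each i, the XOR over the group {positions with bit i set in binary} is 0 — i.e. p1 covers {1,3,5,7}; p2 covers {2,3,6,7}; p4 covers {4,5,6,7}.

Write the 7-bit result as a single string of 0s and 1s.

Place data at non-parity positions: p1 p2 0 p4 1 1 0
p1 (pos 1,3,5,7): XOR of data positions = 0⊕1⊕0 = 1
p2 (pos 2,3,6,7): XOR of data positions = 0⊕1⊕0 = 1
p4 (pos 4,5,6,7): XOR of data positions = 1⊕1⊕0 = 0
Codeword: 1100110

1100110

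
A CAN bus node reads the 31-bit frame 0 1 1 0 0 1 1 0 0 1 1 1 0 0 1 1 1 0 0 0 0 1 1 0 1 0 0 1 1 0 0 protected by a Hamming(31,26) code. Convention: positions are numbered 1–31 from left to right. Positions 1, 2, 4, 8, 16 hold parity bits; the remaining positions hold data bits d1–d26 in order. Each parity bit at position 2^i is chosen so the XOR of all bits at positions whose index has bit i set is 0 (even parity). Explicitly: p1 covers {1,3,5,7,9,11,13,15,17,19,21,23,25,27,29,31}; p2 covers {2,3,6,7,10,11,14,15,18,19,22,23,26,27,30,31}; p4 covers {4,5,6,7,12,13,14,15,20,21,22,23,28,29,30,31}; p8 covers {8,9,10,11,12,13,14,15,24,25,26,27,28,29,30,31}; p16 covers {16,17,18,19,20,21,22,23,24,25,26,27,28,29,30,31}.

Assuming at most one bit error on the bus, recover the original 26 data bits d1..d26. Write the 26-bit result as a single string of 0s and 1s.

10110111001100001101101100

s1 (pos 1,3,5,7,9,11,13,15,17,19,21,23,25,27,29,31): 0⊕1⊕0⊕1⊕0⊕1⊕0⊕1⊕1⊕0⊕0⊕1⊕1⊕0⊕1⊕0 = 0
s2 (pos 2,3,6,7,10,11,14,15,18,19,22,23,26,27,30,31): 1⊕1⊕1⊕1⊕1⊕1⊕0⊕1⊕0⊕0⊕1⊕1⊕0⊕0⊕0⊕0 = 1
s4 (pos 4,5,6,7,12,13,14,15,20,21,22,23,28,29,30,31): 0⊕0⊕1⊕1⊕1⊕0⊕0⊕1⊕0⊕0⊕1⊕1⊕1⊕1⊕0⊕0 = 0
s8 (pos 8,9,10,11,12,13,14,15,24,25,26,27,28,29,30,31): 0⊕0⊕1⊕1⊕1⊕0⊕0⊕1⊕0⊕1⊕0⊕0⊕1⊕1⊕0⊕0 = 1
s16 (pos 16,17,18,19,20,21,22,23,24,25,26,27,28,29,30,31): 1⊕1⊕0⊕0⊕0⊕0⊕1⊕1⊕0⊕1⊕0⊕0⊕1⊕1⊕0⊕0 = 1
Syndrome s16…s1 = 11010 → error at position 26.
Flip position 26: 0110011001110011100001101001100 → 0110011001110011100001101101100
Read data bits from positions 3,5,6,7,9,10,11,12,13,14,15,17,18,19,20,21,22,23,24,25,26,27,28,29,30,31: 10110111001100001101101100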